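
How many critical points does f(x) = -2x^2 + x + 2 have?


Find where f'(x) = 0:
f'(x) = -4x + 1
Set f'(x) = 0:
-4x + 1 = 0
x = -1 / (-4) = 1/4
This is a linear equation in x, so there is exactly one solution.
Number of critical points: 1

1


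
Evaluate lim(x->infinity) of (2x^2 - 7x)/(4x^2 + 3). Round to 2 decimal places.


For limits at infinity with equal-degree polynomials,
we compare leading coefficients.
Numerator leading term: 2x^2
Denominator leading term: 4x^2
Divide both by x^2:
lim = (2 - 7/x) / (4 + 3/x^2)
As x -> infinity, the 1/x and 1/x^2 terms vanish:
= 2/4 = 1/2 = 0.50

0.50


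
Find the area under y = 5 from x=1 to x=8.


The area under a constant function y = 5 is a rectangle.
Width = 8 - 1 = 7
Height = 5
Area = width * height
= 7 * 5
= 35

35


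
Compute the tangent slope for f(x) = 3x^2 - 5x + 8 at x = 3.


The slope of the tangent line equals f'(x) at the point.
f(x) = 3x^2 - 5x + 8
f'(x) = 6x - 5
At x = 3:
f'(3) = 6 * 3 - 5
= 18 - 5
= 13

13


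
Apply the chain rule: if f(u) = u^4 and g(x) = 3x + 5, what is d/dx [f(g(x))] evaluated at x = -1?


Using the chain rule: (f(g(x)))' = f'(g(x)) * g'(x)
First, find g(-1):
g(-1) = 3 * (-1) + 5 = 2
Next, f'(u) = 4u^3
And g'(x) = 3
So f'(g(-1)) * g'(-1)
= 4 * 2^3 * 3
= 4 * 8 * 3
= 96

96


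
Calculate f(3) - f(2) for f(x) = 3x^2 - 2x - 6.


Net change = f(b) - f(a)
f(x) = 3x^2 - 2x - 6
Compute f(3):
f(3) = 3 * 3^2 - 2 * 3 - 6
= 27 - 6 - 6
= 15
Compute f(2):
f(2) = 3 * 2^2 - 2 * 2 - 6
= 12 - 4 - 6
= 2
Net change = 15 - 2 = 13

13


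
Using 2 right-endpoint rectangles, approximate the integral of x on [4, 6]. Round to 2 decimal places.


Right Riemann sum uses right endpoints of each subinterval.
Interval: [4, 6], n = 2
dx = (6 - 4) / 2 = 1
Right endpoints: [5, 6]
f values: [5, 6]
Sum = dx * (sum of f values)
= 1 * 11
= 11 = 11.00

11.00


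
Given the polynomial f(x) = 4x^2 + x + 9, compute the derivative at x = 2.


Differentiate term by term using power and sum rules:
f(x) = 4x^2 + x + 9
f'(x) = 8x + 1
Substitute x = 2:
f'(2) = 8 * 2 + 1
= 16 + 1
= 17

17


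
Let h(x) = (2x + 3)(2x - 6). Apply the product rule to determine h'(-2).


Let u(x) = 2x + 3 and v(x) = 2x - 6
u'(x) = 2
v'(x) = 2
Product rule: h'(x) = u'(x)*v(x) + u(x)*v'(x)
= 2 * (2x - 6) + (2x + 3) * 2
At x = -2:
u(-2) = 2 * (-2) + 3 = -1
v(-2) = 2 * (-2) - 6 = -10
h'(-2) = 2 * (-10) + (-1) * 2
= -20 - 2
= -22

-22


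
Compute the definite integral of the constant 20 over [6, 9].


The integral of a constant k over [a, b] equals k * (b - a).
integral from 6 to 9 of 20 dx
= 20 * (9 - 6)
= 20 * 3
= 60

60


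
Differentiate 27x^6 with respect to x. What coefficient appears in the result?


We apply the power rule: d/dx [ax^n] = a*n * x^(n-1)
d/dx [27x^6]
= 27 * 6 * x^(6-1)
= 162x^5
The coefficient is 162

162


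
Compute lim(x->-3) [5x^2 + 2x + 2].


Since polynomials are continuous, we use direct substitution.
lim(x->-3) of 5x^2 + 2x + 2
= 5 * (-3)^2 + 2 * (-3) + 2
= 45 - 6 + 2
= 41

41


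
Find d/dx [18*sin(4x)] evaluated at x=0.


Apply the chain rule to differentiate 18*sin(4x):
d/dx [18*sin(4x)]
= 18 * cos(4x) * d/dx(4x)
= 18 * 4 * cos(4x)
= 72 * cos(4x)
Evaluate at x = 0:
= 72 * cos(0)
= 72 * 1
= 72

72


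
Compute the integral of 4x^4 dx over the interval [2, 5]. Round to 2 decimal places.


Find the antiderivative of 4x^4:
F(x) = 4/5 * x^5
Apply the Fundamental Theorem of Calculus:
F(5) - F(2)
= 4/5 * 5^5 - 4/5 * 2^5
= 4/5 * (3125 - 32)
= 4/5 * 3093
= 12372/5 = 2474.40

2474.40


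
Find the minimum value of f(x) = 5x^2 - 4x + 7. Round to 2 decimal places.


For a quadratic f(x) = ax^2 + bx + c with a > 0, the minimum is at the vertex.
Vertex x-coordinate: x = -b/(2a)
x = -(-4) / (2 * 5)
x = 4/10 = 2/5
Substitute back to find the minimum value:
f(2/5) = 5 * (2/5)^2 - 4 * (2/5) + 7
= 4/5 - 8/5 + 7
= 31/5 = 6.20

6.20


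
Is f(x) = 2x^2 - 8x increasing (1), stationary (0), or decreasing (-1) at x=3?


Compute f'(x) to determine behavior:
f'(x) = 4x - 8
f'(3) = 4 * 3 - 8
= 12 - 8
= 4
Since f'(3) > 0, the function is increasing (1)

1


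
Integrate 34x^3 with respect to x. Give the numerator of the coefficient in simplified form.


Apply the power rule for integration:
integral of ax^n dx = a/(n+1) * x^(n+1) + C
integral of 34x^3 dx
= 34/4 * x^4 + C
= 17/2 * x^4 + C
The coefficient in lowest terms is 17/2, and its numerator is 17

17


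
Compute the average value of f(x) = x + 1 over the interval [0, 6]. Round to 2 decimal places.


Average value = 1/(b-a) * integral from a to b of f(x) dx
First compute the integral of x + 1:
F(x) = (1/2)x^2 + x
F(6) = 1/2 * 36 + 1 * 6 = 24
F(0) = 1/2 * 0 + 1 * 0 = 0
Integral = 24 - 0 = 24
Average = 24 / (6 - 0) = 24 / 6
= 4 = 4.00

4.00


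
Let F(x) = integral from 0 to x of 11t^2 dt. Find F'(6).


By the Fundamental Theorem of Calculus (Part 1):
If F(x) = integral from 0 to x of f(t) dt, then F'(x) = f(x)
Here f(t) = 11t^2
So F'(x) = 11x^2
Evaluate at x = 6:
F'(6) = 11 * 6^2
= 11 * 36
= 396

396


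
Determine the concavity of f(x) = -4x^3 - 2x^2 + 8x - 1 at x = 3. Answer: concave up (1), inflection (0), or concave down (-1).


Concavity is determined by the sign of f''(x).
f(x) = -4x^3 - 2x^2 + 8x - 1
f'(x) = -12x^2 - 4x + 8
f''(x) = -24x - 4
f''(3) = -24 * 3 - 4
= -72 - 4
= -76
Since f''(3) < 0, the function is concave down (-1)

-1


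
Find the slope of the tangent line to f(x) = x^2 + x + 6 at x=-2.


The slope of the tangent line equals f'(x) at the point.
f(x) = x^2 + x + 6
f'(x) = 2x + 1
At x = -2:
f'(-2) = 2 * (-2) + 1
= -4 + 1
= -3

-3


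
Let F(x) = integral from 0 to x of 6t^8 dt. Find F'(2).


By the Fundamental Theorem of Calculus (Part 1):
If F(x) = integral from 0 to x of f(t) dt, then F'(x) = f(x)
Here f(t) = 6t^8
So F'(x) = 6x^8
Evaluate at x = 2:
F'(2) = 6 * 2^8
= 6 * 256
= 1536

1536


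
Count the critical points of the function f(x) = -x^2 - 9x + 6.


Find where f'(x) = 0:
f'(x) = -2x - 9
Set f'(x) = 0:
-2x - 9 = 0
x = 9 / (-2) = -9/2
This is a linear equation in x, so there is exactly one solution.
Number of critical points: 1

1


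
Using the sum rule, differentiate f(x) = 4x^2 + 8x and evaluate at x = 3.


Differentiate term by term using power and sum rules:
f(x) = 4x^2 + 8x
f'(x) = 8x + 8
Substitute x = 3:
f'(3) = 8 * 3 + 8
= 24 + 8
= 32

32


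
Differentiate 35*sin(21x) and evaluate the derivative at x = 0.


Apply the chain rule to differentiate 35*sin(21x):
d/dx [35*sin(21x)]
= 35 * cos(21x) * d/dx(21x)
= 35 * 21 * cos(21x)
= 735 * cos(21x)
Evaluate at x = 0:
= 735 * cos(0)
= 735 * 1
= 735

735


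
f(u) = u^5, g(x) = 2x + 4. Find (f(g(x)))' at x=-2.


Using the chain rule: (f(g(x)))' = f'(g(x)) * g'(x)
First, find g(-2):
g(-2) = 2 * (-2) + 4 = 0
Next, f'(u) = 5u^4
And g'(x) = 2
So f'(g(-2)) * g'(-2)
= 5 * 0^4 * 2
= 5 * 0 * 2
= 0

0


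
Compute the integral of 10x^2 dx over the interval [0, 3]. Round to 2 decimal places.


Find the antiderivative of 10x^2:
F(x) = 10/3 * x^3
Apply the Fundamental Theorem of Calculus:
F(3) - F(0)
= 10/3 * 3^3 - 10/3 * 0^3
= 10/3 * (27 - 0)
= 10/3 * 27
= 90 = 90.00

90.00


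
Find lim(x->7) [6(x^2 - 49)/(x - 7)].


Direct substitution gives 0/0, so we factor the numerator.
Factor: 6(x^2 - 49) = 6 * (x - 7)(x + 7)
Cancel the common factor (x - 7):
6(x^2 - 49)/(x - 7) = 6 * (x + 7)
Now substitute x = 7:
= 6 * (7 + 7) = 84

84


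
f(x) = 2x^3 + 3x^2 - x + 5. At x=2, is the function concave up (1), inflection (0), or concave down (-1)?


Concavity is determined by the sign of f''(x).
f(x) = 2x^3 + 3x^2 - x + 5
f'(x) = 6x^2 + 6x - 1
f''(x) = 12x + 6
f''(2) = 12 * 2 + 6
= 24 + 6
= 30
Since f''(2) > 0, the function is concave up (1)

1


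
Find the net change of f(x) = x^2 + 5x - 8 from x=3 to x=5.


Net change = f(b) - f(a)
f(x) = x^2 + 5x - 8
Compute f(5):
f(5) = 1 * 5^2 + 5 * 5 - 8
= 25 + 25 - 8
= 42
Compute f(3):
f(3) = 1 * 3^2 + 5 * 3 - 8
= 9 + 15 - 8
= 16
Net change = 42 - 16 = 26

26


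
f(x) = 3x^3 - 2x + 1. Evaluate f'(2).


Differentiate f(x) = 3x^3 - 2x + 1 term by term:
f'(x) = 9x^2 - 2
Substitute x = 2:
f'(2) = 9 * 2^2 + 0 * 2 - 2
= 36 + 0 - 2
= 34

34


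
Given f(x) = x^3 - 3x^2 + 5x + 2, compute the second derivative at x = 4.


First derivative:
f'(x) = 3x^2 - 6x + 5
Second derivative:
f''(x) = 6x - 6
Substitute x = 4:
f''(4) = 6 * 4 - 6
= 24 - 6
= 18

18


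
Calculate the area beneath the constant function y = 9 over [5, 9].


The area under a constant function y = 9 is a rectangle.
Width = 9 - 5 = 4
Height = 9
Area = width * height
= 4 * 9
= 36

36


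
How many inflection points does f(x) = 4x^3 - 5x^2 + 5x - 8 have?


Inflection points occur where f''(x) = 0 and concavity changes.
f(x) = 4x^3 - 5x^2 + 5x - 8
f'(x) = 12x^2 - 10x + 5
f''(x) = 24x - 10
Set f''(x) = 0:
24x - 10 = 0
x = 10 / 24 = 5/12
Since f''(x) is linear (degree 1), it changes sign at this point.
Therefore there is exactly 1 inflection point.

1


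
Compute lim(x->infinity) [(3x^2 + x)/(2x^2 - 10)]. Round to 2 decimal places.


For limits at infinity with equal-degree polynomials,
we compare leading coefficients.
Numerator leading term: 3x^2
Denominator leading term: 2x^2
Divide both by x^2:
lim = (3 + 1/x) / (2 - 10/x^2)
As x -> infinity, the 1/x and 1/x^2 terms vanish:
= 3/2 = 1.50

1.50


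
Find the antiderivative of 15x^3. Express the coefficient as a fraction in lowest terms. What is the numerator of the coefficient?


Apply the power rule for integration:
integral of ax^n dx = a/(n+1) * x^(n+1) + C
integral of 15x^3 dx
= 15/4 * x^4 + C
The coefficient in lowest terms is 15/4, and its numerator is 15

15


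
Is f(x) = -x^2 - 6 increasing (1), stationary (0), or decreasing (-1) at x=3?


Compute f'(x) to determine behavior:
f'(x) = -2x
f'(3) = -2 * 3 + 0
= -6 + 0
= -6
Since f'(3) < 0, the function is decreasing (-1)

-1


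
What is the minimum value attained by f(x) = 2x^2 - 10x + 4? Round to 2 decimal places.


For a quadratic f(x) = ax^2 + bx + c with a > 0, the minimum is at the vertex.
Vertex x-coordinate: x = -b/(2a)
x = -(-10) / (2 * 2)
x = 10/4 = 5/2
Substitute back to find the minimum value:
f(5/2) = 2 * (5/2)^2 - 10 * (5/2) + 4
= 25/2 - 25 + 4
= -17/2 = -8.50

-8.50


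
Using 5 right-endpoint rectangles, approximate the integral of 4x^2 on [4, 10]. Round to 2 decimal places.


Right Riemann sum uses right endpoints of each subinterval.
Interval: [4, 10], n = 5
dx = (10 - 4) / 5 = 6/5
Right endpoints: [26/5, 32/5, 38/5, 44/5, 10]
f values: [2704/25, 4096/25, 5776/25, 7744/25, 400]
Sum = dx * (sum of f values)
= 6/5 * 6064/5
= 36384/25 = 1455.36

1455.36


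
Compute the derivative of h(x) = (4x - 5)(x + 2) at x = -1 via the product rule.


Let u(x) = 4x - 5 and v(x) = x + 2
u'(x) = 4
v'(x) = 1
Product rule: h'(x) = u'(x)*v(x) + u(x)*v'(x)
= 4 * (x + 2) + (4x - 5) * 1
At x = -1:
u(-1) = 4 * (-1) - 5 = -9
v(-1) = 1 * (-1) + 2 = 1
h'(-1) = 4 * 1 + (-9) * 1
= 4 - 9
= -5

-5


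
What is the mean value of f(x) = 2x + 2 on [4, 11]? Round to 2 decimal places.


Average value = 1/(b-a) * integral from a to b of f(x) dx
First compute the integral of 2x + 2:
F(x) = x^2 + 2x
F(11) = 1 * 121 + 2 * 11 = 143
F(4) = 1 * 16 + 2 * 4 = 24
Integral = 143 - 24 = 119
Average = 119 / (11 - 4) = 119 / 7
= 17 = 17.00

17.00


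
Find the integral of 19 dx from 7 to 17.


The integral of a constant k over [a, b] equals k * (b - a).
integral from 7 to 17 of 19 dx
= 19 * (17 - 7)
= 19 * 10
= 190

190


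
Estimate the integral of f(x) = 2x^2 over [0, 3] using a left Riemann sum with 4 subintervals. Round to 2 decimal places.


Left Riemann sum uses left endpoints of each subinterval.
Interval: [0, 3], n = 4
dx = (3 - 0) / 4 = 3/4
Left endpoints: [0, 3/4, 3/2, 9/4]
f values: [0, 9/8, 9/2, 81/8]
Sum = dx * (sum of f values)
= 3/4 * 63/4
= 189/16 ≈ 11.81

11.81


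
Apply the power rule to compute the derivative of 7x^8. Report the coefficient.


We apply the power rule: d/dx [ax^n] = a*n * x^(n-1)
d/dx [7x^8]
= 7 * 8 * x^(8-1)
= 56x^7
The coefficient is 56

56


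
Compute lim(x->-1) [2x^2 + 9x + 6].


Since polynomials are continuous, we use direct substitution.
lim(x->-1) of 2x^2 + 9x + 6
= 2 * (-1)^2 + 9 * (-1) + 6
= 2 - 9 + 6
= -1

-1


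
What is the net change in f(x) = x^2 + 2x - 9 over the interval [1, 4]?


Net change = f(b) - f(a)
f(x) = x^2 + 2x - 9
Compute f(4):
f(4) = 1 * 4^2 + 2 * 4 - 9
= 16 + 8 - 9
= 15
Compute f(1):
f(1) = 1 * 1^2 + 2 * 1 - 9
= 1 + 2 - 9
= -6
Net change = 15 - (-6) = 21

21


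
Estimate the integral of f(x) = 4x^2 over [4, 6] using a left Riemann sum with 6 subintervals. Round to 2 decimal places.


Left Riemann sum uses left endpoints of each subinterval.
Interval: [4, 6], n = 6
dx = (6 - 4) / 6 = 1/3
Left endpoints: [4, 13/3, 14/3, 5, 16/3, 17/3]
f values: [64, 676/9, 784/9, 100, 1024/9, 1156/9]
Sum = dx * (sum of f values)
= 1/3 * 5116/9
= 5116/27 ≈ 189.48

189.48


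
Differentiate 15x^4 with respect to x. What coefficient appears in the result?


We apply the power rule: d/dx [ax^n] = a*n * x^(n-1)
d/dx [15x^4]
= 15 * 4 * x^(4-1)
= 60x^3
The coefficient is 60

60


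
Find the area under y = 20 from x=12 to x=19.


The area under a constant function y = 20 is a rectangle.
Width = 19 - 12 = 7
Height = 20
Area = width * height
= 7 * 20
= 140

140


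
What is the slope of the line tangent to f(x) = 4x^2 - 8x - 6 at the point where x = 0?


The slope of the tangent line equals f'(x) at the point.
f(x) = 4x^2 - 8x - 6
f'(x) = 8x - 8
At x = 0:
f'(0) = 8 * 0 - 8
= 0 - 8
= -8

-8


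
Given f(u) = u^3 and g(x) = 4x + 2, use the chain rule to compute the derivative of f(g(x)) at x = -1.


Using the chain rule: (f(g(x)))' = f'(g(x)) * g'(x)
First, find g(-1):
g(-1) = 4 * (-1) + 2 = -2
Next, f'(u) = 3u^2
And g'(x) = 4
So f'(g(-1)) * g'(-1)
= 3 * (-2)^2 * 4
= 3 * 4 * 4
= 48

48


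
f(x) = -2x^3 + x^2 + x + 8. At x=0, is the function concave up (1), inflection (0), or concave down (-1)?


Concavity is determined by the sign of f''(x).
f(x) = -2x^3 + x^2 + x + 8
f'(x) = -6x^2 + 2x + 1
f''(x) = -12x + 2
f''(0) = -12 * 0 + 2
= 0 + 2
= 2
Since f''(0) > 0, the function is concave up (1)

1


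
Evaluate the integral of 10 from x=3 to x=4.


The integral of a constant k over [a, b] equals k * (b - a).
integral from 3 to 4 of 10 dx
= 10 * (4 - 3)
= 10 * 1
= 10

10


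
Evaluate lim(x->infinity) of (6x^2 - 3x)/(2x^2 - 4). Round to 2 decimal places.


For limits at infinity with equal-degree polynomials,
we compare leading coefficients.
Numerator leading term: 6x^2
Denominator leading term: 2x^2
Divide both by x^2:
lim = (6 - 3/x) / (2 - 4/x^2)
As x -> infinity, the 1/x and 1/x^2 terms vanish:
= 6/2 = 3 = 3.00

3.00


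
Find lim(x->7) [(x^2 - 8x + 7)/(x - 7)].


Direct substitution gives 0/0, so we factor the numerator.
Factor: (x^2 - 8x + 7) = (x - 7)(x - 1)
Cancel the common factor (x - 7):
(x^2 - 8x + 7)/(x - 7) = (x - 1)
Now substitute x = 7:
= (7) - (1) = 6

6


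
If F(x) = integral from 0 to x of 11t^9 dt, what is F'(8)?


By the Fundamental Theorem of Calculus (Part 1):
If F(x) = integral from 0 to x of f(t) dt, then F'(x) = f(x)
Here f(t) = 11t^9
So F'(x) = 11x^9
Evaluate at x = 8:
F'(8) = 11 * 8^9
= 11 * 134217728
= 1476395008

1476395008


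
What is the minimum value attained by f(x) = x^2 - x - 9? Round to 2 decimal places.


For a quadratic f(x) = ax^2 + bx + c with a > 0, the minimum is at the vertex.
Vertex x-coordinate: x = -b/(2a)
x = -(-1) / (2 * 1)
x = 1/2
Substitute back to find the minimum value:
f(1/2) = 1 * (1/2)^2 - 1 * (1/2) - 9
= 1/4 - 1/2 - 9
= -37/4 = -9.25

-9.25


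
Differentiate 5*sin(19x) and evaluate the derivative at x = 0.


Apply the chain rule to differentiate 5*sin(19x):
d/dx [5*sin(19x)]
= 5 * cos(19x) * d/dx(19x)
= 5 * 19 * cos(19x)
= 95 * cos(19x)
Evaluate at x = 0:
= 95 * cos(0)
= 95 * 1
= 95

95


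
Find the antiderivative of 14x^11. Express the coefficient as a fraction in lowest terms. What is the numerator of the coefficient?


Apply the power rule for integration:
integral of ax^n dx = a/(n+1) * x^(n+1) + C
integral of 14x^11 dx
= 14/12 * x^12 + C
= 7/6 * x^12 + C
The coefficient in lowest terms is 7/6, and its numerator is 7

7


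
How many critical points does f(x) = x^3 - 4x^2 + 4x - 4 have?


Find where f'(x) = 0:
f(x) = x^3 - 4x^2 + 4x - 4
f'(x) = 3x^2 - 8x + 4
This is a quadratic in x. Use the discriminant to count real roots.
Discriminant = (-8)^2 - 4 * 3 * 4
= 64 - 48
= 16
Since discriminant > 0, f'(x) = 0 has 2 real solutions.
Number of critical points: 2

2


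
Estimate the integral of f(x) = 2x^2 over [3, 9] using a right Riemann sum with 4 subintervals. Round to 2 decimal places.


Right Riemann sum uses right endpoints of each subinterval.
Interval: [3, 9], n = 4
dx = (9 - 3) / 4 = 3/2
Right endpoints: [9/2, 6, 15/2, 9]
f values: [81/2, 72, 225/2, 162]
Sum = dx * (sum of f values)
= 3/2 * 387
= 1161/2 = 580.50

580.50


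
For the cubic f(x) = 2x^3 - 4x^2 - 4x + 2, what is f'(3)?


Differentiate f(x) = 2x^3 - 4x^2 - 4x + 2 term by term:
f'(x) = 6x^2 - 8x - 4
Substitute x = 3:
f'(3) = 6 * 3^2 - 8 * 3 - 4
= 54 - 24 - 4
= 26

26


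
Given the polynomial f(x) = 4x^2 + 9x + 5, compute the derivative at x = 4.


Differentiate term by term using power and sum rules:
f(x) = 4x^2 + 9x + 5
f'(x) = 8x + 9
Substitute x = 4:
f'(4) = 8 * 4 + 9
= 32 + 9
= 41

41


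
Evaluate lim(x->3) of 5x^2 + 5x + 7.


Since polynomials are continuous, we use direct substitution.
lim(x->3) of 5x^2 + 5x + 7
= 5 * 3^2 + 5 * 3 + 7
= 45 + 15 + 7
= 67

67


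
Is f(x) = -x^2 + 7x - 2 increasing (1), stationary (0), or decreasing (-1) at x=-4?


Compute f'(x) to determine behavior:
f'(x) = -2x + 7
f'(-4) = -2 * (-4) + 7
= 8 + 7
= 15
Since f'(-4) > 0, the function is increasing (1)

1


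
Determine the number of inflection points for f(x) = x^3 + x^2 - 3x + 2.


Inflection points occur where f''(x) = 0 and concavity changes.
f(x) = x^3 + x^2 - 3x + 2
f'(x) = 3x^2 + 2x - 3
f''(x) = 6x + 2
Set f''(x) = 0:
6x + 2 = 0
x = -2 / 6 = -1/3
Since f''(x) is linear (degree 1), it changes sign at this point.
Therefore there is exactly 1 inflection point.

1


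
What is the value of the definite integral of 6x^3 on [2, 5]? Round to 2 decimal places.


Find the antiderivative of 6x^3:
F(x) = 6/4 * x^4
Apply the Fundamental Theorem of Calculus:
F(5) - F(2)
= 6/4 * 5^4 - 6/4 * 2^4
= 6/4 * (625 - 16)
= 6/4 * 609
= 1827/2 = 913.50

913.50


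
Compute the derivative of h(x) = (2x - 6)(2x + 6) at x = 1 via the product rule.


Let u(x) = 2x - 6 and v(x) = 2x + 6
u'(x) = 2
v'(x) = 2
Product rule: h'(x) = u'(x)*v(x) + u(x)*v'(x)
= 2 * (2x + 6) + (2x - 6) * 2
At x = 1:
u(1) = 2 * 1 - 6 = -4
v(1) = 2 * 1 + 6 = 8
h'(1) = 2 * 8 + (-4) * 2
= 16 - 8
= 8

8


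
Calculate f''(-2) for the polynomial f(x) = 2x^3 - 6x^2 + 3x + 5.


First derivative:
f'(x) = 6x^2 - 12x + 3
Second derivative:
f''(x) = 12x - 12
Substitute x = -2:
f''(-2) = 12 * (-2) - 12
= -24 - 12
= -36

-36


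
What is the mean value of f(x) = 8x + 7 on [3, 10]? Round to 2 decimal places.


Average value = 1/(b-a) * integral from a to b of f(x) dx
First compute the integral of 8x + 7:
F(x) = 4x^2 + 7x
F(10) = 4 * 100 + 7 * 10 = 470
F(3) = 4 * 9 + 7 * 3 = 57
Integral = 470 - 57 = 413
Average = 413 / (10 - 3) = 413 / 7
= 59 = 59.00

59.00


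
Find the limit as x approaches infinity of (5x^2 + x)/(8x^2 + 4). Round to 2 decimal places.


For limits at infinity with equal-degree polynomials,
we compare leading coefficients.
Numerator leading term: 5x^2
Denominator leading term: 8x^2
Divide both by x^2:
lim = (5 + 1/x) / (8 + 4/x^2)
As x -> infinity, the 1/x and 1/x^2 terms vanish:
= 5/8 ≈ 0.63

0.63


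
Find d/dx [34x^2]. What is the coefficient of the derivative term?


We apply the power rule: d/dx [ax^n] = a*n * x^(n-1)
d/dx [34x^2]
= 34 * 2 * x^(2-1)
= 68x
The coefficient is 68

68


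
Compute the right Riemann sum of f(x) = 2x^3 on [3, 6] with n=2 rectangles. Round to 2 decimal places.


Right Riemann sum uses right endpoints of each subinterval.
Interval: [3, 6], n = 2
dx = (6 - 3) / 2 = 3/2
Right endpoints: [9/2, 6]
f values: [729/4, 432]
Sum = dx * (sum of f values)
= 3/2 * 2457/4
= 7371/8 ≈ 921.38

921.38


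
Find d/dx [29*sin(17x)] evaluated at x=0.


Apply the chain rule to differentiate 29*sin(17x):
d/dx [29*sin(17x)]
= 29 * cos(17x) * d/dx(17x)
= 29 * 17 * cos(17x)
= 493 * cos(17x)
Evaluate at x = 0:
= 493 * cos(0)
= 493 * 1
= 493

493


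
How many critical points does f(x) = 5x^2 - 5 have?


Find where f'(x) = 0:
f'(x) = 10x
Set f'(x) = 0:
10x = 0
x = 0 / 10 = 0
This is a linear equation in x, so there is exactly one solution.
Number of critical points: 1

1


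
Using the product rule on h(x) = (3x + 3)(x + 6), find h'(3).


Let u(x) = 3x + 3 and v(x) = x + 6
u'(x) = 3
v'(x) = 1
Product rule: h'(x) = u'(x)*v(x) + u(x)*v'(x)
= 3 * (x + 6) + (3x + 3) * 1
At x = 3:
u(3) = 3 * 3 + 3 = 12
v(3) = 1 * 3 + 6 = 9
h'(3) = 3 * 9 + 12 * 1
= 27 + 12
= 39

39


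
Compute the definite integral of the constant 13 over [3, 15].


The integral of a constant k over [a, b] equals k * (b - a).
integral from 3 to 15 of 13 dx
= 13 * (15 - 3)
= 13 * 12
= 156

156


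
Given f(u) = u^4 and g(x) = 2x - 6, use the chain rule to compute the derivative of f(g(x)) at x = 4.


Using the chain rule: (f(g(x)))' = f'(g(x)) * g'(x)
First, find g(4):
g(4) = 2 * 4 - 6 = 2
Next, f'(u) = 4u^3
And g'(x) = 2
So f'(g(4)) * g'(4)
= 4 * 2^3 * 2
= 4 * 8 * 2
= 64

64


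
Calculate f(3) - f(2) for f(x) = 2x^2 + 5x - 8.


Net change = f(b) - f(a)
f(x) = 2x^2 + 5x - 8
Compute f(3):
f(3) = 2 * 3^2 + 5 * 3 - 8
= 18 + 15 - 8
= 25
Compute f(2):
f(2) = 2 * 2^2 + 5 * 2 - 8
= 8 + 10 - 8
= 10
Net change = 25 - 10 = 15

15


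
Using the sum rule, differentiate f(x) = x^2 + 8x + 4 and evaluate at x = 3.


Differentiate term by term using power and sum rules:
f(x) = x^2 + 8x + 4
f'(x) = 2x + 8
Substitute x = 3:
f'(3) = 2 * 3 + 8
= 6 + 8
= 14

14


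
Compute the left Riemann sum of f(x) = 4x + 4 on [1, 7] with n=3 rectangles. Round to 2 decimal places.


Left Riemann sum uses left endpoints of each subinterval.
Interval: [1, 7], n = 3
dx = (7 - 1) / 3 = 2
Left endpoints: [1, 3, 5]
f values: [8, 16, 24]
Sum = dx * (sum of f values)
= 2 * 48
= 96 = 96.00

96.00


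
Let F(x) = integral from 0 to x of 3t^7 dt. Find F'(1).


By the Fundamental Theorem of Calculus (Part 1):
If F(x) = integral from 0 to x of f(t) dt, then F'(x) = f(x)
Here f(t) = 3t^7
So F'(x) = 3x^7
Evaluate at x = 1:
F'(1) = 3 * 1^7
= 3 * 1
= 3

3


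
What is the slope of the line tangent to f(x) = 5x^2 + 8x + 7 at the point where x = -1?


The slope of the tangent line equals f'(x) at the point.
f(x) = 5x^2 + 8x + 7
f'(x) = 10x + 8
At x = -1:
f'(-1) = 10 * (-1) + 8
= -10 + 8
= -2

-2


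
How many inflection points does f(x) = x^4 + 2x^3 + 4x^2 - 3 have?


Inflection points occur where f''(x) = 0 and concavity changes.
f(x) = x^4 + 2x^3 + 4x^2 - 3
f'(x) = 4x^3 + 6x^2 + 8x
f''(x) = 12x^2 + 12x + 8
This is a quadratic in x. Use the discriminant to count real roots.
Discriminant = (12)^2 - 4 * 12 * 8
= 144 - 384
= -240
Since discriminant < 0, f''(x) = 0 has no real solutions.
Number of inflection points: 0

0


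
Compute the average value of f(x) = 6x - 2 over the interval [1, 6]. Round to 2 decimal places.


Average value = 1/(b-a) * integral from a to b of f(x) dx
First compute the integral of 6x - 2:
F(x) = 3x^2 - 2x
F(6) = 3 * 36 - 2 * 6 = 96
F(1) = 3 * 1 - 2 * 1 = 1
Integral = 96 - 1 = 95
Average = 95 / (6 - 1) = 95 / 5
= 19 = 19.00

19.00


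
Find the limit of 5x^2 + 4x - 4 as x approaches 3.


Since polynomials are continuous, we use direct substitution.
lim(x->3) of 5x^2 + 4x - 4
= 5 * 3^2 + 4 * 3 - 4
= 45 + 12 - 4
= 53

53


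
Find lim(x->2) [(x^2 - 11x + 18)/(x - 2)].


Direct substitution gives 0/0, so we factor the numerator.
Factor: (x^2 - 11x + 18) = (x - 2)(x - 9)
Cancel the common factor (x - 2):
(x^2 - 11x + 18)/(x - 2) = (x - 9)
Now substitute x = 2:
= (2) - (9) = -7

-7


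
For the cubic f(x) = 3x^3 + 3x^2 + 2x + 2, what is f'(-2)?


Differentiate f(x) = 3x^3 + 3x^2 + 2x + 2 term by term:
f'(x) = 9x^2 + 6x + 2
Substitute x = -2:
f'(-2) = 9 * (-2)^2 + 6 * (-2) + 2
= 36 - 12 + 2
= 26

26


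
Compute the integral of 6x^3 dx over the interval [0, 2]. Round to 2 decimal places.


Find the antiderivative of 6x^3:
F(x) = 6/4 * x^4
Apply the Fundamental Theorem of Calculus:
F(2) - F(0)
= 6/4 * 2^4 - 6/4 * 0^4
= 6/4 * (16 - 0)
= 6/4 * 16
= 24 = 24.00

24.00


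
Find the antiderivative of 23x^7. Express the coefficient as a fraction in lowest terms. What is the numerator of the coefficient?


Apply the power rule for integration:
integral of ax^n dx = a/(n+1) * x^(n+1) + C
integral of 23x^7 dx
= 23/8 * x^8 + C
The coefficient in lowest terms is 23/8, and its numerator is 23

23


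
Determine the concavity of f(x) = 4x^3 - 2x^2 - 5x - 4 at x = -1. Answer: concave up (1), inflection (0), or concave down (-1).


Concavity is determined by the sign of f''(x).
f(x) = 4x^3 - 2x^2 - 5x - 4
f'(x) = 12x^2 - 4x - 5
f''(x) = 24x - 4
f''(-1) = 24 * (-1) - 4
= -24 - 4
= -28
Since f''(-1) < 0, the function is concave down (-1)

-1


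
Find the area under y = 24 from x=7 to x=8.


The area under a constant function y = 24 is a rectangle.
Width = 8 - 7 = 1
Height = 24
Area = width * height
= 1 * 24
= 24

24


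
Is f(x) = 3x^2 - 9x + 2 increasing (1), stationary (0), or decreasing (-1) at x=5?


Compute f'(x) to determine behavior:
f'(x) = 6x - 9
f'(5) = 6 * 5 - 9
= 30 - 9
= 21
Since f'(5) > 0, the function is increasing (1)

1


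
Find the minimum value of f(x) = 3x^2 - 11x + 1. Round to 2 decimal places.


For a quadratic f(x) = ax^2 + bx + c with a > 0, the minimum is at the vertex.
Vertex x-coordinate: x = -b/(2a)
x = -(-11) / (2 * 3)
x = 11/6
Substitute back to find the minimum value:
f(11/6) = 3 * (11/6)^2 - 11 * (11/6) + 1
= 121/12 - 121/6 + 1
= -109/12 ≈ -9.08

-9.08


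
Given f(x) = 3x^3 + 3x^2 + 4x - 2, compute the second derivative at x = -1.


First derivative:
f'(x) = 9x^2 + 6x + 4
Second derivative:
f''(x) = 18x + 6
Substitute x = -1:
f''(-1) = 18 * (-1) + 6
= -18 + 6
= -12

-12


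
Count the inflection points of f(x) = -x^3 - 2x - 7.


Inflection points occur where f''(x) = 0 and concavity changes.
f(x) = -x^3 - 2x - 7
f'(x) = -3x^2 - 2
f''(x) = -6x
Set f''(x) = 0:
-6x = 0
x = 0 / (-6) = 0
Since f''(x) is linear (degree 1), it changes sign at this point.
Therefore there is exactly 1 inflection point.

1


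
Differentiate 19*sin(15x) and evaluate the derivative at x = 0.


Apply the chain rule to differentiate 19*sin(15x):
d/dx [19*sin(15x)]
= 19 * cos(15x) * d/dx(15x)
= 19 * 15 * cos(15x)
= 285 * cos(15x)
Evaluate at x = 0:
= 285 * cos(0)
= 285 * 1
= 285

285


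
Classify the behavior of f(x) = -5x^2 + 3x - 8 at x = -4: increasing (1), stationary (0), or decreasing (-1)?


Compute f'(x) to determine behavior:
f'(x) = -10x + 3
f'(-4) = -10 * (-4) + 3
= 40 + 3
= 43
Since f'(-4) > 0, the function is increasing (1)

1


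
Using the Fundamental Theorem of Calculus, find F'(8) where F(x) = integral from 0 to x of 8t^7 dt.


By the Fundamental Theorem of Calculus (Part 1):
If F(x) = integral from 0 to x of f(t) dt, then F'(x) = f(x)
Here f(t) = 8t^7
So F'(x) = 8x^7
Evaluate at x = 8:
F'(8) = 8 * 8^7
= 8 * 2097152
= 16777216

16777216


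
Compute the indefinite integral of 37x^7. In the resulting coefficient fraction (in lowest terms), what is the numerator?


Apply the power rule for integration:
integral of ax^n dx = a/(n+1) * x^(n+1) + C
integral of 37x^7 dx
= 37/8 * x^8 + C
The coefficient in lowest terms is 37/8, and its numerator is 37

37


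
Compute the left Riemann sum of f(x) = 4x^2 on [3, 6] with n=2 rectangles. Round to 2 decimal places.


Left Riemann sum uses left endpoints of each subinterval.
Interval: [3, 6], n = 2
dx = (6 - 3) / 2 = 3/2
Left endpoints: [3, 9/2]
f values: [36, 81]
Sum = dx * (sum of f values)
= 3/2 * 117
= 351/2 = 175.50

175.50


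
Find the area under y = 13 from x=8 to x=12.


The area under a constant function y = 13 is a rectangle.
Width = 12 - 8 = 4
Height = 13
Area = width * height
= 4 * 13
= 52

52


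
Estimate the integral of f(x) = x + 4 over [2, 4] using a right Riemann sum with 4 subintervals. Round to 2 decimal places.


Right Riemann sum uses right endpoints of each subinterval.
Interval: [2, 4], n = 4
dx = (4 - 2) / 4 = 1/2
Right endpoints: [5/2, 3, 7/2, 4]
f values: [13/2, 7, 15/2, 8]
Sum = dx * (sum of f values)
= 1/2 * 29
= 29/2 = 14.50

14.50


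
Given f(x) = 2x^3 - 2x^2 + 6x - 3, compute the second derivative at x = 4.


First derivative:
f'(x) = 6x^2 - 4x + 6
Second derivative:
f''(x) = 12x - 4
Substitute x = 4:
f''(4) = 12 * 4 - 4
= 48 - 4
= 44

44


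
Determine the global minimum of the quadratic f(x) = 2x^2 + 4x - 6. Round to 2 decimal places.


For a quadratic f(x) = ax^2 + bx + c with a > 0, the minimum is at the vertex.
Vertex x-coordinate: x = -b/(2a)
x = -(4) / (2 * 2)
x = -4/4 = -1
Substitute back to find the minimum value:
f(-1) = 2 * (-1)^2 + 4 * (-1) - 6
= 2 - 4 - 6
= -8 = -8.00

-8.00


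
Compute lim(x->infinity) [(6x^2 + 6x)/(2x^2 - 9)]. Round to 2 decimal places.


For limits at infinity with equal-degree polynomials,
we compare leading coefficients.
Numerator leading term: 6x^2
Denominator leading term: 2x^2
Divide both by x^2:
lim = (6 + 6/x) / (2 - 9/x^2)
As x -> infinity, the 1/x and 1/x^2 terms vanish:
= 6/2 = 3 = 3.00

3.00


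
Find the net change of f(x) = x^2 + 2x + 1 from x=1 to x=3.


Net change = f(b) - f(a)
f(x) = x^2 + 2x + 1
Compute f(3):
f(3) = 1 * 3^2 + 2 * 3 + 1
= 9 + 6 + 1
= 16
Compute f(1):
f(1) = 1 * 1^2 + 2 * 1 + 1
= 1 + 2 + 1
= 4
Net change = 16 - 4 = 12

12


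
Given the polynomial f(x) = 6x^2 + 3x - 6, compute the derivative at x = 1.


Differentiate term by term using power and sum rules:
f(x) = 6x^2 + 3x - 6
f'(x) = 12x + 3
Substitute x = 1:
f'(1) = 12 * 1 + 3
= 12 + 3
= 15

15


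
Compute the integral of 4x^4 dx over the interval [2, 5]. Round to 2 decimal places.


Find the antiderivative of 4x^4:
F(x) = 4/5 * x^5
Apply the Fundamental Theorem of Calculus:
F(5) - F(2)
= 4/5 * 5^5 - 4/5 * 2^5
= 4/5 * (3125 - 32)
= 4/5 * 3093
= 12372/5 = 2474.40

2474.40


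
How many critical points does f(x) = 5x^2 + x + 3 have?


Find where f'(x) = 0:
f'(x) = 10x + 1
Set f'(x) = 0:
10x + 1 = 0
x = -1 / 10 = -1/10
This is a linear equation in x, so there is exactly one solution.
Number of critical points: 1

1


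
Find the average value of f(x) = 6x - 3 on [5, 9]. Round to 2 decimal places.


Average value = 1/(b-a) * integral from a to b of f(x) dx
First compute the integral of 6x - 3:
F(x) = 3x^2 - 3x
F(9) = 3 * 81 - 3 * 9 = 216
F(5) = 3 * 25 - 3 * 5 = 60
Integral = 216 - 60 = 156
Average = 156 / (9 - 5) = 156 / 4
= 39 = 39.00

39.00


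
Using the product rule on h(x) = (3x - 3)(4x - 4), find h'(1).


Let u(x) = 3x - 3 and v(x) = 4x - 4
u'(x) = 3
v'(x) = 4
Product rule: h'(x) = u'(x)*v(x) + u(x)*v'(x)
= 3 * (4x - 4) + (3x - 3) * 4
At x = 1:
u(1) = 3 * 1 - 3 = 0
v(1) = 4 * 1 - 4 = 0
h'(1) = 3 * 0 + 0 * 4
= 0 + 0
= 0

0


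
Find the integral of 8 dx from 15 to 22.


The integral of a constant k over [a, b] equals k * (b - a).
integral from 15 to 22 of 8 dx
= 8 * (22 - 15)
= 8 * 7
= 56

56


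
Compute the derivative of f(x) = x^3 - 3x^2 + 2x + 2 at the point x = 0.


Differentiate f(x) = x^3 - 3x^2 + 2x + 2 term by term:
f'(x) = 3x^2 - 6x + 2
Substitute x = 0:
f'(0) = 3 * 0^2 - 6 * 0 + 2
= 0 + 0 + 2
= 2

2


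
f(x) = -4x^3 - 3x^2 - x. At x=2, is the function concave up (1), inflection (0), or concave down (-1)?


Concavity is determined by the sign of f''(x).
f(x) = -4x^3 - 3x^2 - x
f'(x) = -12x^2 - 6x - 1
f''(x) = -24x - 6
f''(2) = -24 * 2 - 6
= -48 - 6
= -54
Since f''(2) < 0, the function is concave down (-1)

-1


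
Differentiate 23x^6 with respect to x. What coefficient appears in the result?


We apply the power rule: d/dx [ax^n] = a*n * x^(n-1)
d/dx [23x^6]
= 23 * 6 * x^(6-1)
= 138x^5
The coefficient is 138

138


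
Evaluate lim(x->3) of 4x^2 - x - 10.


Since polynomials are continuous, we use direct substitution.
lim(x->3) of 4x^2 - x - 10
= 4 * 3^2 - 1 * 3 - 10
= 36 - 3 - 10
= 23

23


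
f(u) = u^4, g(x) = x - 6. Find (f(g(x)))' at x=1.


Using the chain rule: (f(g(x)))' = f'(g(x)) * g'(x)
First, find g(1):
g(1) = 1 * 1 - 6 = -5
Next, f'(u) = 4u^3
And g'(x) = 1
So f'(g(1)) * g'(1)
= 4 * (-5)^3 * 1
= 4 * (-125) * 1
= -500

-500


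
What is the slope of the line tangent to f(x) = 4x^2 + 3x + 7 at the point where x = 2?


The slope of the tangent line equals f'(x) at the point.
f(x) = 4x^2 + 3x + 7
f'(x) = 8x + 3
At x = 2:
f'(2) = 8 * 2 + 3
= 16 + 3
= 19

19


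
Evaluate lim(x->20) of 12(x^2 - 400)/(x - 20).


Direct substitution gives 0/0, so we factor the numerator.
Factor: 12(x^2 - 400) = 12 * (x - 20)(x + 20)
Cancel the common factor (x - 20):
12(x^2 - 400)/(x - 20) = 12 * (x + 20)
Now substitute x = 20:
= 12 * (20 + 20) = 480

480


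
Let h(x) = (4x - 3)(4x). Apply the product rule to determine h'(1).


Let u(x) = 4x - 3 and v(x) = 4x
u'(x) = 4
v'(x) = 4
Product rule: h'(x) = u'(x)*v(x) + u(x)*v'(x)
= 4 * (4x) + (4x - 3) * 4
At x = 1:
u(1) = 4 * 1 - 3 = 1
v(1) = 4 * 1 + 0 = 4
h'(1) = 4 * 4 + 1 * 4
= 16 + 4
= 20

20


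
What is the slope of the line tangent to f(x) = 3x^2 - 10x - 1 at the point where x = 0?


The slope of the tangent line equals f'(x) at the point.
f(x) = 3x^2 - 10x - 1
f'(x) = 6x - 10
At x = 0:
f'(0) = 6 * 0 - 10
= 0 - 10
= -10

-10


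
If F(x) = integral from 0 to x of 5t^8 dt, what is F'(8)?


By the Fundamental Theorem of Calculus (Part 1):
If F(x) = integral from 0 to x of f(t) dt, then F'(x) = f(x)
Here f(t) = 5t^8
So F'(x) = 5x^8
Evaluate at x = 8:
F'(8) = 5 * 8^8
= 5 * 16777216
= 83886080

83886080


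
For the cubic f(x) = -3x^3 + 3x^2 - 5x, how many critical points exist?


Find where f'(x) = 0:
f(x) = -3x^3 + 3x^2 - 5x
f'(x) = -9x^2 + 6x - 5
This is a quadratic in x. Use the discriminant to count real roots.
Discriminant = (6)^2 - 4 * (-9) * (-5)
= 36 - 180
= -144
Since discriminant < 0, f'(x) = 0 has no real solutions.
Number of critical points: 0

0


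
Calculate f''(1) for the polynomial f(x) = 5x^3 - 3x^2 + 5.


First derivative:
f'(x) = 15x^2 - 6x
Second derivative:
f''(x) = 30x - 6
Substitute x = 1:
f''(1) = 30 * 1 - 6
= 30 - 6
= 24

24


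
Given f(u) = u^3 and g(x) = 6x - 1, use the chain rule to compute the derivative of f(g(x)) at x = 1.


Using the chain rule: (f(g(x)))' = f'(g(x)) * g'(x)
First, find g(1):
g(1) = 6 * 1 - 1 = 5
Next, f'(u) = 3u^2
And g'(x) = 6
So f'(g(1)) * g'(1)
= 3 * 5^2 * 6
= 3 * 25 * 6
= 450

450


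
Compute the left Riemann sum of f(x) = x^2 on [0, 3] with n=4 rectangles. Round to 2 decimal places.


Left Riemann sum uses left endpoints of each subinterval.
Interval: [0, 3], n = 4
dx = (3 - 0) / 4 = 3/4
Left endpoints: [0, 3/4, 3/2, 9/4]
f values: [0, 9/16, 9/4, 81/16]
Sum = dx * (sum of f values)
= 3/4 * 63/8
= 189/32 ≈ 5.91

5.91


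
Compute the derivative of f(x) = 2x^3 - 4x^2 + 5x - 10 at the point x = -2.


Differentiate f(x) = 2x^3 - 4x^2 + 5x - 10 term by term:
f'(x) = 6x^2 - 8x + 5
Substitute x = -2:
f'(-2) = 6 * (-2)^2 - 8 * (-2) + 5
= 24 + 16 + 5
= 45

45


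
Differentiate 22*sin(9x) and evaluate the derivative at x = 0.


Apply the chain rule to differentiate 22*sin(9x):
d/dx [22*sin(9x)]
= 22 * cos(9x) * d/dx(9x)
= 22 * 9 * cos(9x)
= 198 * cos(9x)
Evaluate at x = 0:
= 198 * cos(0)
= 198 * 1
= 198

198


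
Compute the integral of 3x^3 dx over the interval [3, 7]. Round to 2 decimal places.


Find the antiderivative of 3x^3:
F(x) = 3/4 * x^4
Apply the Fundamental Theorem of Calculus:
F(7) - F(3)
= 3/4 * 7^4 - 3/4 * 3^4
= 3/4 * (2401 - 81)
= 3/4 * 2320
= 1740 = 1740.00

1740.00


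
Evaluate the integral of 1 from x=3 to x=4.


The integral of a constant k over [a, b] equals k * (b - a).
integral from 3 to 4 of 1 dx
= 1 * (4 - 3)
= 1 * 1
= 1

1


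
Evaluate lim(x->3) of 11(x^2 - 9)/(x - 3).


Direct substitution gives 0/0, so we factor the numerator.
Factor: 11(x^2 - 9) = 11 * (x - 3)(x + 3)
Cancel the common factor (x - 3):
11(x^2 - 9)/(x - 3) = 11 * (x + 3)
Now substitute x = 3:
= 11 * (3 + 3) = 66

66


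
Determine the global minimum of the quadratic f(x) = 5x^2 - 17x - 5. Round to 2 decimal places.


For a quadratic f(x) = ax^2 + bx + c with a > 0, the minimum is at the vertex.
Vertex x-coordinate: x = -b/(2a)
x = -(-17) / (2 * 5)
x = 17/10
Substitute back to find the minimum value:
f(17/10) = 5 * (17/10)^2 - 17 * (17/10) - 5
= 289/20 - 289/10 - 5
= -389/20 = -19.45

-19.45


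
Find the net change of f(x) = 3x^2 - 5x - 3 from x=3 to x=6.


Net change = f(b) - f(a)
f(x) = 3x^2 - 5x - 3
Compute f(6):
f(6) = 3 * 6^2 - 5 * 6 - 3
= 108 - 30 - 3
= 75
Compute f(3):
f(3) = 3 * 3^2 - 5 * 3 - 3
= 27 - 15 - 3
= 9
Net change = 75 - 9 = 66

66


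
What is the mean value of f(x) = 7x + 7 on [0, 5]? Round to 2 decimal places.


Average value = 1/(b-a) * integral from a to b of f(x) dx
First compute the integral of 7x + 7:
F(x) = (7/2)x^2 + 7x
F(5) = 7/2 * 25 + 7 * 5 = 245/2
F(0) = 7/2 * 0 + 7 * 0 = 0
Integral = 245/2 - 0 = 245/2
Average = (245/2) / (5 - 0) = (245/2) / 5
= 49/2 = 24.50

24.50


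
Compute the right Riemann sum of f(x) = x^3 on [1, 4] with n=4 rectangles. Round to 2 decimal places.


Right Riemann sum uses right endpoints of each subinterval.
Interval: [1, 4], n = 4
dx = (4 - 1) / 4 = 3/4
Right endpoints: [7/4, 5/2, 13/4, 4]
f values: [343/64, 125/8, 2197/64, 64]
Sum = dx * (sum of f values)
= 3/4 * 1909/16
= 5727/64 ≈ 89.48

89.48


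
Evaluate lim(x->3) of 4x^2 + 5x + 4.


Since polynomials are continuous, we use direct substitution.
lim(x->3) of 4x^2 + 5x + 4
= 4 * 3^2 + 5 * 3 + 4
= 36 + 15 + 4
= 55

55


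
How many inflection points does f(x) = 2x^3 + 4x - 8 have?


Inflection points occur where f''(x) = 0 and concavity changes.
f(x) = 2x^3 + 4x - 8
f'(x) = 6x^2 + 4
f''(x) = 12x
Set f''(x) = 0:
12x = 0
x = 0 / 12 = 0
Since f''(x) is linear (degree 1), it changes sign at this point.
Therefore there is exactly 1 inflection point.

1


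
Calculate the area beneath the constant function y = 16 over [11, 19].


The area under a constant function y = 16 is a rectangle.
Width = 19 - 11 = 8
Height = 16
Area = width * height
= 8 * 16
= 128

128


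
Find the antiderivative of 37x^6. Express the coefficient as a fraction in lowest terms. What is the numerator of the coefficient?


Apply the power rule for integration:
integral of ax^n dx = a/(n+1) * x^(n+1) + C
integral of 37x^6 dx
= 37/7 * x^7 + C
The coefficient in lowest terms is 37/7, and its numerator is 37

37


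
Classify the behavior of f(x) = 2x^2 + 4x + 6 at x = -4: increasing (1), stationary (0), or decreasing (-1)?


Compute f'(x) to determine behavior:
f'(x) = 4x + 4
f'(-4) = 4 * (-4) + 4
= -16 + 4
= -12
Since f'(-4) < 0, the function is decreasing (-1)

-1


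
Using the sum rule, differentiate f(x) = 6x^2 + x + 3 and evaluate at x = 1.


Differentiate term by term using power and sum rules:
f(x) = 6x^2 + x + 3
f'(x) = 12x + 1
Substitute x = 1:
f'(1) = 12 * 1 + 1
= 12 + 1
= 13

13


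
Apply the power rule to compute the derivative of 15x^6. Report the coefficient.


We apply the power rule: d/dx [ax^n] = a*n * x^(n-1)
d/dx [15x^6]
= 15 * 6 * x^(6-1)
= 90x^5
The coefficient is 90

90


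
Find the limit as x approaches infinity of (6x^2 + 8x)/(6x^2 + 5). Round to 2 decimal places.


For limits at infinity with equal-degree polynomials,
we compare leading coefficients.
Numerator leading term: 6x^2
Denominator leading term: 6x^2
Divide both by x^2:
lim = (6 + 8/x) / (6 + 5/x^2)
As x -> infinity, the 1/x and 1/x^2 terms vanish:
= 6/6 = 1 = 1.00

1.00
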